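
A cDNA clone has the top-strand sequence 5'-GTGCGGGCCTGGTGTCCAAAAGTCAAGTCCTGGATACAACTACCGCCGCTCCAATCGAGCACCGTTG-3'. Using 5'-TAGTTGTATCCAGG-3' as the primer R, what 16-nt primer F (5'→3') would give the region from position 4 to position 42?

5'-CGGGCCTGGTGTCCAA-3'

The reverse primer's reverse complement CCTGGATACAACTA matches the template at positions 29–42; the product starts at position 4.
The forward primer is identical to the top strand over positions 4–19: CGGGCCTGGTGTCCAA.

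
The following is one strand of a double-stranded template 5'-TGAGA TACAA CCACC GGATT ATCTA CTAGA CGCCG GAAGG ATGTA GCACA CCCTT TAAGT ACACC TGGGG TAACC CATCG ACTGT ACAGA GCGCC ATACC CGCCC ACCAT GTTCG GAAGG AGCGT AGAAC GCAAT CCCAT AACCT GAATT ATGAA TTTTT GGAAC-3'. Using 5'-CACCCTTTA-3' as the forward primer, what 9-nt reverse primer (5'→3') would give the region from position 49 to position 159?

The product's 3' end on the top strand is position 159.
The reverse primer anneals to the top strand over positions 151–159, i.e. to ATGAATTTT.
Its sequence written 5'→3' is the reverse complement: AAAATTCAT.

5'-AAAATTCAT-3'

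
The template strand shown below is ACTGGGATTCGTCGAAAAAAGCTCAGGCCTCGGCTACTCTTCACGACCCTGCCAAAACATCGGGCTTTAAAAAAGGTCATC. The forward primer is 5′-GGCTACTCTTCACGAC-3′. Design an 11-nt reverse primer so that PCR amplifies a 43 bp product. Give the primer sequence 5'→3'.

5'-TTTTTTAAAGC-3'

The forward primer binds at positions 32–47, so a 43 bp product ends at position 32 + 43 − 1 = 74.
The reverse primer anneals to the top strand over positions 64–74, i.e. to GCTTTAAAAAA.
Its sequence written 5'→3' is the reverse complement: TTTTTTAAAGC.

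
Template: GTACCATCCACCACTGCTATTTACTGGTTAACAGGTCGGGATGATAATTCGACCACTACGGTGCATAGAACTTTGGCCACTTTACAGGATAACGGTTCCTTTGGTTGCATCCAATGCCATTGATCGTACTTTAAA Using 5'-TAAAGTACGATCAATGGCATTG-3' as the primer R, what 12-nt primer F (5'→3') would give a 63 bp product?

The reverse primer's reverse complement CAATGCCATTGATCGTACTTTA matches the template at positions 112–133, so the product ends at position 133.
A 63 bp product then starts at position 133 − 63 + 1 = 71.
The forward primer is identical to the top strand there: CTTTGGCCACTT.

5'-CTTTGGCCACTT-3'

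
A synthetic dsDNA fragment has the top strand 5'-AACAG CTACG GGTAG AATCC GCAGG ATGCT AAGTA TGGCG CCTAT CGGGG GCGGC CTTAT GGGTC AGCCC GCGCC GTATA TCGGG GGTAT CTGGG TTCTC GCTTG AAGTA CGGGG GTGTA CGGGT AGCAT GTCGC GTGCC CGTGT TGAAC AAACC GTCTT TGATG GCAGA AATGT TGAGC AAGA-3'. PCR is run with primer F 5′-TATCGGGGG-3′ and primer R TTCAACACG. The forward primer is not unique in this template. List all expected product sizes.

107 bp, 71 bp

The forward primer TATCGGGGG matches the top strand at positions 43–51, 79–87.
The reverse primer's reverse complement is CGTGTTGAA, matching at positions 141–149.
Each forward site pairs with the reverse site to give a product ending at position 149: sizes 107, 71 bp.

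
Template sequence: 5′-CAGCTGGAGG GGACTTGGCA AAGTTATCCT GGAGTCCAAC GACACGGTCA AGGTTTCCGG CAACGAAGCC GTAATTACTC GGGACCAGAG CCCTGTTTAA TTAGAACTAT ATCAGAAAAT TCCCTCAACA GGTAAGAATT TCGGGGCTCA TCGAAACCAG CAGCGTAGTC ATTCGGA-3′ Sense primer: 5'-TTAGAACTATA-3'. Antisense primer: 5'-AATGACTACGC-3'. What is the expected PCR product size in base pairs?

Forward primer TTAGAACTATA is found on the top strand at positions 101–111.
Reverse complement of the reverse primer: GCGTAGTCATT. This occurs on the top strand at positions 163–173.
The product runs from position 101 to position 173, so its length is 173 − 101 + 1 = 73 bp.

73 bp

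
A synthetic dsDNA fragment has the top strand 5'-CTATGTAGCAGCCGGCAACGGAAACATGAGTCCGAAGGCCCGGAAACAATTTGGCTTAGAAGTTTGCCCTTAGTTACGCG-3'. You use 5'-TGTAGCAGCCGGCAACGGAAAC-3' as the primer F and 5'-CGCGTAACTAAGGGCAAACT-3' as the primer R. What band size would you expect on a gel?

The forward primer matches the template at positions 4–25.
Taking the reverse complement of CGCGTAACTAAGGGCAAACT gives AGTTTGCCCTTAGTTACGCG, found at positions 61–80 on the template; the primer anneals here to the top strand with its 3' end pointing upstream.
Amplicon spans positions 4–80: 77 bp.

77 bp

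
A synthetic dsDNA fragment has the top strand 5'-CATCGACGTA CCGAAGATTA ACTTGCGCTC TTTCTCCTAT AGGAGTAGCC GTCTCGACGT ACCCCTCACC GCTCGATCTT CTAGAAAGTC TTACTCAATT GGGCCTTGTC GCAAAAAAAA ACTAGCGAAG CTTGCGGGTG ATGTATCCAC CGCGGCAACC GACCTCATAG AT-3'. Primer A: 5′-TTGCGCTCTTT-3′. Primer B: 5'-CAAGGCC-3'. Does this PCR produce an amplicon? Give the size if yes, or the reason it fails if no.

Yes — an 86 bp product.

Primer A (TTGCGCTCTTT) matches the top strand at positions 23–33; it acts as a forward primer.
Primer B's reverse complement is GGCCTTG, matching the top strand at positions 102–108; it acts as a reverse primer.
The 3' ends face each other across positions 23–108, giving an 86 bp product.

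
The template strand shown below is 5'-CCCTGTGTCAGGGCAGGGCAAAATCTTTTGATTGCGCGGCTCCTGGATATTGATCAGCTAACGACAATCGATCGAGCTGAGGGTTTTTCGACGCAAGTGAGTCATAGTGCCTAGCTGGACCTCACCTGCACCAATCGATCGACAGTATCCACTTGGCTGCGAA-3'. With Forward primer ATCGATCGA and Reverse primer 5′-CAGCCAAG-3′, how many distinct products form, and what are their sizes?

The forward primer ATCGATCGA matches the top strand at positions 67–75, 134–142.
The reverse primer's reverse complement is CTTGGCTG, matching at positions 152–159.
Each forward site pairs with the reverse site to give a product ending at position 159: sizes 93, 26 bp.

Two products: 93 bp, 26 bp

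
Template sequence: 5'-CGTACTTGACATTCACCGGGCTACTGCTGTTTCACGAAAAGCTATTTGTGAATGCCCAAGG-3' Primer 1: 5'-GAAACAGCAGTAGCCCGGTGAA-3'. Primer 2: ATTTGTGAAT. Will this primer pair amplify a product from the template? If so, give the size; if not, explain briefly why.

Primer 1 (GAAACAGCAGTAGCCCGGTGAA) has reverse complement TTCACCGGGCTACTGCTGTTTC, which matches the top strand at positions 12–33; primer 1 anneals to the top strand there with its 3' end pointing upstream toward position 12.
Primer 2 (ATTTGTGAAT) matches the top strand directly at positions 44–53; it anneals to the bottom strand with its 3' end pointing downstream toward position 53.
The 3' ends diverge (primer 1 extends toward position 1, primer 2 toward position 61), so the primers never converge on a shared product.

No product — the primers' 3' ends point away from each other.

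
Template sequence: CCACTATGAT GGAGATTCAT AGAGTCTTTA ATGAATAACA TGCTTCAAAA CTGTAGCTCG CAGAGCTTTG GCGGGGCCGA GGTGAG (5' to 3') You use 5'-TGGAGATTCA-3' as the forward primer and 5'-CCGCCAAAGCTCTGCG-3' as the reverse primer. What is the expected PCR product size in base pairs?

Forward primer TGGAGATTCA is found on the top strand at positions 10–19.
The reverse primer's reverse complement is CGCAGAGCTTTGGCGG, which matches the template at positions 59–74.
Product length = (reverse-primer end) − (forward-primer start) + 1 = 74 − 10 + 1 = 65 bp.

65 bp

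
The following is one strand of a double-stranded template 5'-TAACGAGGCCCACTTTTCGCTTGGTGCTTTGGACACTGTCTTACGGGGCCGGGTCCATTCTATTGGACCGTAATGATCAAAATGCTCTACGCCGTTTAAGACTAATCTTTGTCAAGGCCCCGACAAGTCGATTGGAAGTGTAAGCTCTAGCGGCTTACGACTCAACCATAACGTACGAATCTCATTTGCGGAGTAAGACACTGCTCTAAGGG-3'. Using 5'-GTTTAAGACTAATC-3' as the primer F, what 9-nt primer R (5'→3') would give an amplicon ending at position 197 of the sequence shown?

5'-CTTACTCCG-3'

The forward primer binds at positions 94–107; the product's 3' end on the top strand is position 197.
The reverse primer anneals to the top strand over positions 189–197, i.e. to CGGAGTAAG.
Its sequence written 5'→3' is the reverse complement: CTTACTCCG.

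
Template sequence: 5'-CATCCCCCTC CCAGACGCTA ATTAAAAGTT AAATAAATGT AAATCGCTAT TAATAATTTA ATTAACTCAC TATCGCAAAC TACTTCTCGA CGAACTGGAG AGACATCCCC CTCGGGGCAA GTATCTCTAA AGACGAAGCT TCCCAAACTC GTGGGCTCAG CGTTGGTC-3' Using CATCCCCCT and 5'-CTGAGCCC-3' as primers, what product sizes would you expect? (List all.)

160 bp, 57 bp

The forward primer CATCCCCCT matches the top strand at positions 1–9, 104–112.
The reverse primer's reverse complement is GGGCTCAG, matching at positions 153–160.
Each forward site pairs with the reverse site to give a product ending at position 160: sizes 160, 57 bp.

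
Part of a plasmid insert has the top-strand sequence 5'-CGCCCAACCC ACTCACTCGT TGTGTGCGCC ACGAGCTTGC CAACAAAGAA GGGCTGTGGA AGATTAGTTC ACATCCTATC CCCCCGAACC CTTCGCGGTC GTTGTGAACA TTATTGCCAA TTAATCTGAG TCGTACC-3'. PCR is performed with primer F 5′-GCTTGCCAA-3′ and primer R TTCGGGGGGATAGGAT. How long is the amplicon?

The forward primer matches the template at positions 35–43.
Reverse complement of the reverse primer: ATCCTATCCCCCCGAA. This occurs on the top strand at positions 73–88.
Product length = (reverse-primer end) − (forward-primer start) + 1 = 88 − 35 + 1 = 54 bp.

54 bp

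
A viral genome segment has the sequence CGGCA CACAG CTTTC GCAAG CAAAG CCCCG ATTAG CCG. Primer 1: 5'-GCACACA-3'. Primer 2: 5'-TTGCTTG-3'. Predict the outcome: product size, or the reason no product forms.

Primer 1 (GCACACA) matches the top strand at positions 3–9; it acts as a forward primer.
Primer 2's reverse complement is CAAGCAA, matching the top strand at positions 17–23; it acts as a reverse primer.
The 3' ends face each other across positions 3–23, giving a 21 bp product.

Yes — a 21 bp product.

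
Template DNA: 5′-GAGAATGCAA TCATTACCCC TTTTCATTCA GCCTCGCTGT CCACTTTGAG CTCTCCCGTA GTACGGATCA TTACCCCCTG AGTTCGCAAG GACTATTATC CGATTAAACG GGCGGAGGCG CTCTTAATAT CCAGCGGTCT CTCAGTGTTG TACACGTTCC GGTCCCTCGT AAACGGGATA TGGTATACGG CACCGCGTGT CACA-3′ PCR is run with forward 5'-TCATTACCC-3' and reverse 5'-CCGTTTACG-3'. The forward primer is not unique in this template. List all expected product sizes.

166 bp, 109 bp

The forward primer TCATTACCC matches the top strand at positions 11–19, 68–76.
The reverse primer's reverse complement is CGTAAACGG, matching at positions 168–176.
Each forward site pairs with the reverse site to give a product ending at position 176: sizes 166, 109 bp.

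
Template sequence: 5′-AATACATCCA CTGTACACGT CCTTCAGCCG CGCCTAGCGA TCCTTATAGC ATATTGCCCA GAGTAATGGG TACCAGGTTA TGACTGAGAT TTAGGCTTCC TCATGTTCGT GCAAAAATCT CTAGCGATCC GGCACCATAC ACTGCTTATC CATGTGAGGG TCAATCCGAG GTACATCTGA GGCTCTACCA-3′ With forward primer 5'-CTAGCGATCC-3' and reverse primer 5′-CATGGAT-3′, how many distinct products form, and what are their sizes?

Two products: 121 bp, 34 bp

The forward primer CTAGCGATCC matches the top strand at positions 34–43, 121–130.
The reverse primer's reverse complement is ATCCATG, matching at positions 148–154.
Each forward site pairs with the reverse site to give a product ending at position 154: sizes 121, 34 bp.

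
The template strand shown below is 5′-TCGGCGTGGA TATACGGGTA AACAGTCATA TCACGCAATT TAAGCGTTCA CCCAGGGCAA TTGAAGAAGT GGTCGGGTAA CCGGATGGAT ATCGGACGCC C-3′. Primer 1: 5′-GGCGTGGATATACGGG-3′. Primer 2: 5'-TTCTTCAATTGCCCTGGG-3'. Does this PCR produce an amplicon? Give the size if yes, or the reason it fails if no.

Yes — a 66 bp product.

Primer 1 (GGCGTGGATATACGGG) matches the top strand at positions 3–18; it acts as a forward primer.
Primer 2's reverse complement is CCCAGGGCAATTGAAGAA, matching the top strand at positions 51–68; it acts as a reverse primer.
The 3' ends face each other across positions 3–68, giving a 66 bp product.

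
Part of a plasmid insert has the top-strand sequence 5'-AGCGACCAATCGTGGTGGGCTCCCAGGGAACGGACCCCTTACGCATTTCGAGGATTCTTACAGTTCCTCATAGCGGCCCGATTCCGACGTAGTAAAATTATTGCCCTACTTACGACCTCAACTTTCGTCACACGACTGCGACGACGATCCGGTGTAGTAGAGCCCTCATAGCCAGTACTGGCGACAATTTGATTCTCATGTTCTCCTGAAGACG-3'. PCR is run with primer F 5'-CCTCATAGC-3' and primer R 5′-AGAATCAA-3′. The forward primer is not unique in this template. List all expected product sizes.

The forward primer CCTCATAGC matches the top strand at positions 66–74, 164–172.
The reverse primer's reverse complement is TTGATTCT, matching at positions 189–196.
Each forward site pairs with the reverse site to give a product ending at position 196: sizes 131, 33 bp.

131 bp, 33 bp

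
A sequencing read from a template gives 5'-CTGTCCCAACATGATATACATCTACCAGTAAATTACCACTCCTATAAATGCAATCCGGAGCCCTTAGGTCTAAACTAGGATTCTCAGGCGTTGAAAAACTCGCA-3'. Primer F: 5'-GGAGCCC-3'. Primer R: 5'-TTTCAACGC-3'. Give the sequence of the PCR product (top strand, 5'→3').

5'-GGAGCCCTTAGGTCTAAACTAGGATTCTCAGGCGTTGAAA-3'

Scanning the template, GGAGCCC occurs at positions 57–63; this primer anneals to the bottom strand there with its 3' end pointing downstream.
Taking the reverse complement of TTTCAACGC gives GCGTTGAAA, found at positions 88–96 on the template; the primer anneals here to the top strand with its 3' end pointing upstream.
The product is the template from position 57 through 96 (40 bp).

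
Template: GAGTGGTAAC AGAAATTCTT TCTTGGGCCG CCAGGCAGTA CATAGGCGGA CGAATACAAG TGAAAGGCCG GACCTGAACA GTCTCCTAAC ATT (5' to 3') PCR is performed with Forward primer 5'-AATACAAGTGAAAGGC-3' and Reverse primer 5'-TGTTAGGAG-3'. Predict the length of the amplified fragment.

39 bp

Forward primer AATACAAGTGAAAGGC is found on the top strand at positions 53–68.
Reverse complement of the reverse primer: CTCCTAACA. This occurs on the top strand at positions 83–91.
Product length = (reverse-primer end) − (forward-primer start) + 1 = 91 − 53 + 1 = 39 bp.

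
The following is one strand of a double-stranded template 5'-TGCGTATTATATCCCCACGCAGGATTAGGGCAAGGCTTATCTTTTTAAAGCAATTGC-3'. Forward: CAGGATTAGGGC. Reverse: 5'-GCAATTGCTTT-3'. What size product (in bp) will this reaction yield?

38 bp

Forward primer CAGGATTAGGGC is found on the top strand at positions 20–31.
Reverse complement of the reverse primer: AAAGCAATTGC. This occurs on the top strand at positions 47–57.
Product length = (reverse-primer end) − (forward-primer start) + 1 = 57 − 20 + 1 = 38 bp.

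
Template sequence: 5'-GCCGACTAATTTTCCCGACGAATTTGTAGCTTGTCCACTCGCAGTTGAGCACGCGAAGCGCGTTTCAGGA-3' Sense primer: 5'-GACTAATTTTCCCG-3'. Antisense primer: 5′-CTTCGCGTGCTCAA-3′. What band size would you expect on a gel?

55 bp

The forward primer matches the template at positions 4–17.
Taking the reverse complement of CTTCGCGTGCTCAA gives TTGAGCACGCGAAG, found at positions 45–58 on the template; the primer anneals here to the top strand with its 3' end pointing upstream.
Amplicon spans positions 4–58: 55 bp.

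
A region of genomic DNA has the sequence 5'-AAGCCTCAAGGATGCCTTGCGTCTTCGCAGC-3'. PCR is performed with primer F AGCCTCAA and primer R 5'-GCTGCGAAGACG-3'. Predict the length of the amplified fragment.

The forward primer matches the template at positions 2–9.
The reverse primer's reverse complement is CGTCTTCGCAGC, which matches the template at positions 20–31.
The product runs from position 2 to position 31, so its length is 31 − 2 + 1 = 30 bp.

30 bp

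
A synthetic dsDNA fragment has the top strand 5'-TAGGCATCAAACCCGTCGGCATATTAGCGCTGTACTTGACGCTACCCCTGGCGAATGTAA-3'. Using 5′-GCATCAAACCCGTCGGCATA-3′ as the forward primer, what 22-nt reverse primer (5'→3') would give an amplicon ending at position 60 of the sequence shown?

5'-TTACATTCGCCAGGGGTAGCGT-3'

The forward primer binds at positions 4–23; the product's 3' end on the top strand is position 60.
The reverse primer anneals to the top strand over positions 39–60, i.e. to ACGCTACCCCTGGCGAATGTAA.
Its sequence written 5'→3' is the reverse complement: TTACATTCGCCAGGGGTAGCGT.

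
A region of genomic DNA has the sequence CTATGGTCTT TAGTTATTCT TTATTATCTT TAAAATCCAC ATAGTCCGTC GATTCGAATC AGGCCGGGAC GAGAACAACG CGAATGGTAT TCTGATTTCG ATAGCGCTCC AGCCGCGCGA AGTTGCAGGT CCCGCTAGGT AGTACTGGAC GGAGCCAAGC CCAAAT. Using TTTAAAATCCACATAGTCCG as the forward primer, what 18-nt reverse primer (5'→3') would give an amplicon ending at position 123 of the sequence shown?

The forward primer binds at positions 29–48; the product's 3' end on the top strand is position 123.
The reverse primer anneals to the top strand over positions 106–123, i.e. to GCTCCAGCCGCGCGAAGT.
Its sequence written 5'→3' is the reverse complement: ACTTCGCGCGGCTGGAGC.

5'-ACTTCGCGCGGCTGGAGC-3'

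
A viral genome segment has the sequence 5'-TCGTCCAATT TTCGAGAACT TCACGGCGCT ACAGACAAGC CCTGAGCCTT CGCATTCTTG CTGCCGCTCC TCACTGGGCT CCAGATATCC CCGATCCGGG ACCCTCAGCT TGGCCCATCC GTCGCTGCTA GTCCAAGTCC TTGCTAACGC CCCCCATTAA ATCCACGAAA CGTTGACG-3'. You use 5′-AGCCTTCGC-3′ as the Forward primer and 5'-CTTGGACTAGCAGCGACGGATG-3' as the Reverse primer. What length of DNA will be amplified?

The forward primer matches the template at positions 45–53.
The reverse primer's reverse complement is CATCCGTCGCTGCTAGTCCAAG, which matches the template at positions 116–137.
The product runs from position 45 to position 137, so its length is 137 − 45 + 1 = 93 bp.

93 bp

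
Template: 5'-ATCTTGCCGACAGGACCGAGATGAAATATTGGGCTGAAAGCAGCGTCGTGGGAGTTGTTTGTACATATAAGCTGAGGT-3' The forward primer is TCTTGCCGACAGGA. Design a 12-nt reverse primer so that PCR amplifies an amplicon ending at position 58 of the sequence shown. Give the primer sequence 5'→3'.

5'-ACAACTCCCACG-3'

The forward primer binds at positions 2–15; the product's 3' end on the top strand is position 58.
The reverse primer anneals to the top strand over positions 47–58, i.e. to CGTGGGAGTTGT.
Its sequence written 5'→3' is the reverse complement: ACAACTCCCACG.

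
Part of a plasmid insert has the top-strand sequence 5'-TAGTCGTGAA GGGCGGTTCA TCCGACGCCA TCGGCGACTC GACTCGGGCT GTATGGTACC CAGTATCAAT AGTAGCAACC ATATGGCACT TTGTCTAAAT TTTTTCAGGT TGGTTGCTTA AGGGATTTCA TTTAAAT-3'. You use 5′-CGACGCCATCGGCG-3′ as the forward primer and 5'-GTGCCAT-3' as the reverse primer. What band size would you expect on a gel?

Scanning the template, CGACGCCATCGGCG occurs at positions 23–36; this primer anneals to the bottom strand there with its 3' end pointing downstream.
Taking the reverse complement of GTGCCAT gives ATGGCAC, found at positions 83–89 on the template; the primer anneals here to the top strand with its 3' end pointing upstream.
The product runs from position 23 to position 89, so its length is 89 − 23 + 1 = 67 bp.

67 bp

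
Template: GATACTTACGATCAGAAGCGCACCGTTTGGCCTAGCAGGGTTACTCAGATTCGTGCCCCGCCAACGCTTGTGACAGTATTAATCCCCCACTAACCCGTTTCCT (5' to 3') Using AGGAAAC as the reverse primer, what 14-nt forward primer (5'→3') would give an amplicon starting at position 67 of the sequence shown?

The reverse primer's reverse complement GTTTCCT matches the template at positions 97–103; the product starts at position 67.
The forward primer is identical to the top strand over positions 67–80: CTTGTGACAGTATT.

5'-CTTGTGACAGTATT-3'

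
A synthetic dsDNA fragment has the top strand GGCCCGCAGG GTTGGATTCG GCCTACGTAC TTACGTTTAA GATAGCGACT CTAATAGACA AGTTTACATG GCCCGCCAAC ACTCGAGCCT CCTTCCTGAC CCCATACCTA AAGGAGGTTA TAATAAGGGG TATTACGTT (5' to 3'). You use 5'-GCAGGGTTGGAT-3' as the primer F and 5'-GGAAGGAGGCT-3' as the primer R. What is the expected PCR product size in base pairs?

Scanning the template, GCAGGGTTGGAT occurs at positions 6–17; this primer anneals to the bottom strand there with its 3' end pointing downstream.
The reverse primer's reverse complement is AGCCTCCTTCC, which matches the template at positions 86–96.
Product length = (reverse-primer end) − (forward-primer start) + 1 = 96 − 6 + 1 = 91 bp.

91 bp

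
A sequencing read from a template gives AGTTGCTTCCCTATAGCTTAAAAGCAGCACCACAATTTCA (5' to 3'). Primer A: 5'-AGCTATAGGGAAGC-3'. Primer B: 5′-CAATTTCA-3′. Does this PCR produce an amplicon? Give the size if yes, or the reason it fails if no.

Primer A (AGCTATAGGGAAGC) has reverse complement GCTTCCCTATAGCT, which matches the top strand at positions 5–18; primer A anneals to the top strand there with its 3' end pointing upstream toward position 5.
Primer B (CAATTTCA) matches the top strand directly at positions 33–40; it anneals to the bottom strand with its 3' end pointing downstream toward position 40.
The 3' ends diverge (primer A extends toward position 1, primer B toward position 40), so the primers never converge on a shared product.

No product — the primers' 3' ends point away from each other.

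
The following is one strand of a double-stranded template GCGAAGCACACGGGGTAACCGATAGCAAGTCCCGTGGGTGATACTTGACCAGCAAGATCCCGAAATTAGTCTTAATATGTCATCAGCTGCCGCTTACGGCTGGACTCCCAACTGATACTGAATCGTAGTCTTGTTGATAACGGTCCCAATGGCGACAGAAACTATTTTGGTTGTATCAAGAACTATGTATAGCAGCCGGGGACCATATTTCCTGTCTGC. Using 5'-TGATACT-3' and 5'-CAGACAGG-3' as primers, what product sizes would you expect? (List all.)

180 bp, 106 bp

The forward primer TGATACT matches the top strand at positions 39–45, 113–119.
The reverse primer's reverse complement is CCTGTCTG, matching at positions 211–218.
Each forward site pairs with the reverse site to give a product ending at position 218: sizes 180, 106 bp.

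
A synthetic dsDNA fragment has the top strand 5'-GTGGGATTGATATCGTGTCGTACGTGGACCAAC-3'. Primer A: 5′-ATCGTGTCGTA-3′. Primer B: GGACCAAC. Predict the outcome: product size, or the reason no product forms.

No product — both primers anneal to the same strand and extend in the same direction.

Primer A (ATCGTGTCGTA) matches the top strand at positions 12–22 (3' end points downstream).
Primer B (GGACCAAC) also matches the top strand directly, at positions 26–33 — its reverse complement GTTGGTCC is not present.
Both primers anneal to the bottom strand with 3' ends pointing the same way, so neither can prime synthesis back toward the other.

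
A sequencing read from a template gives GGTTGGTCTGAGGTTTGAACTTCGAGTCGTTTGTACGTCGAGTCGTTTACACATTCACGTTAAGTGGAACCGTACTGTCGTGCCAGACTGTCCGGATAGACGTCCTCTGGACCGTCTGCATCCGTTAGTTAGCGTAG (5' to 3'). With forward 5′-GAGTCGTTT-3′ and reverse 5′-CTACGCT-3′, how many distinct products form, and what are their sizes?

The forward primer GAGTCGTTT matches the top strand at positions 24–32, 40–48.
The reverse primer's reverse complement is AGCGTAG, matching at positions 131–137.
Each forward site pairs with the reverse site to give a product ending at position 137: sizes 114, 98 bp.

Two products: 114 bp, 98 bp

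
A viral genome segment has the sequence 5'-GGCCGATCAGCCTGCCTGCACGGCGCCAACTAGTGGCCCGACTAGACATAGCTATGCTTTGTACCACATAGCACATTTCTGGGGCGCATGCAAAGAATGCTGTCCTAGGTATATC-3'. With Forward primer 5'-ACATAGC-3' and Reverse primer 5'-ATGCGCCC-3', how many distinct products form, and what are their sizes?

The forward primer ACATAGC matches the top strand at positions 46–52, 66–72.
The reverse primer's reverse complement is GGGCGCAT, matching at positions 82–89.
Each forward site pairs with the reverse site to give a product ending at position 89: sizes 44, 24 bp.

Two products: 44 bp, 24 bp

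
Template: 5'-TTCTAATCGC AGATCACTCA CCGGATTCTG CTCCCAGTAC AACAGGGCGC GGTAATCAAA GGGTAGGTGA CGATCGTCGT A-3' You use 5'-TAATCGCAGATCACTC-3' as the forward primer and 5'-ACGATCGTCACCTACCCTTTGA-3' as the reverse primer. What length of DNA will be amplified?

Forward primer TAATCGCAGATCACTC is found on the top strand at positions 4–19.
Reverse complement of the reverse primer: TCAAAGGGTAGGTGACGATCGT. This occurs on the top strand at positions 56–77.
Product length = (reverse-primer end) − (forward-primer start) + 1 = 77 − 4 + 1 = 74 bp.

74 bp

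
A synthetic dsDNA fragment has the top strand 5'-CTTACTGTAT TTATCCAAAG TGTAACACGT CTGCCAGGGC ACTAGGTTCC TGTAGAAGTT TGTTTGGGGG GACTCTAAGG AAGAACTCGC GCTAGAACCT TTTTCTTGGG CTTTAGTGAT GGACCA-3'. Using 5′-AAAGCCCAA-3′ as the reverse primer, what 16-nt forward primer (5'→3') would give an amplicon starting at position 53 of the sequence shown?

5'-TAGAAGTTTGTTTGGG-3'

The reverse primer's reverse complement TTGGGCTTT matches the template at positions 106–114; the product starts at position 53.
The forward primer is identical to the top strand over positions 53–68: TAGAAGTTTGTTTGGG.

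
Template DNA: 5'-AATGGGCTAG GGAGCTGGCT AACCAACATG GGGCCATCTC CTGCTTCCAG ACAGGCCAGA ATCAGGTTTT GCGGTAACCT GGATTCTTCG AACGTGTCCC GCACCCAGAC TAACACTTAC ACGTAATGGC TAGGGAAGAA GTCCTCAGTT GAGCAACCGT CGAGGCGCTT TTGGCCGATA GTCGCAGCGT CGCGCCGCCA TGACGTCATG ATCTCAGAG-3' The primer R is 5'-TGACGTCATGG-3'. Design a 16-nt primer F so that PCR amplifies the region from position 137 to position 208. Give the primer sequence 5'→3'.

The reverse primer's reverse complement CCATGACGTCA matches the template at positions 198–208; the product starts at position 137.
The forward primer is identical to the top strand over positions 137–152: AGAAGTCCTCAGTTGA.

5'-AGAAGTCCTCAGTTGA-3'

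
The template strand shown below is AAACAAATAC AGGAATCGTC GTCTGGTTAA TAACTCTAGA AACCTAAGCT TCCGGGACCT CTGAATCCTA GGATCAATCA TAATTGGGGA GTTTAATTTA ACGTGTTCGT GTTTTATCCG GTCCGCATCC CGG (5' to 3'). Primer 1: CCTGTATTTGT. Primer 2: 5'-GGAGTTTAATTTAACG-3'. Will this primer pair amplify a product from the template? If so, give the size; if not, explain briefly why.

No product — the primers' 3' ends point away from each other.

Primer 1 (CCTGTATTTGT) has reverse complement ACAAATACAGG, which matches the top strand at positions 3–13; primer 1 anneals to the top strand there with its 3' end pointing upstream toward position 3.
Primer 2 (GGAGTTTAATTTAACG) matches the top strand directly at positions 88–103; it anneals to the bottom strand with its 3' end pointing downstream toward position 103.
The 3' ends diverge (primer 1 extends toward position 1, primer 2 toward position 133), so the primers never converge on a shared product.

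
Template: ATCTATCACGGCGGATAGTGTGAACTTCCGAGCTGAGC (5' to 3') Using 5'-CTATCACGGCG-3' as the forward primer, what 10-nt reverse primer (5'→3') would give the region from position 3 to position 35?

5'-CAGCTCGGAA-3'

The product's 3' end on the top strand is position 35.
The reverse primer anneals to the top strand over positions 26–35, i.e. to TTCCGAGCTG.
Its sequence written 5'→3' is the reverse complement: CAGCTCGGAA.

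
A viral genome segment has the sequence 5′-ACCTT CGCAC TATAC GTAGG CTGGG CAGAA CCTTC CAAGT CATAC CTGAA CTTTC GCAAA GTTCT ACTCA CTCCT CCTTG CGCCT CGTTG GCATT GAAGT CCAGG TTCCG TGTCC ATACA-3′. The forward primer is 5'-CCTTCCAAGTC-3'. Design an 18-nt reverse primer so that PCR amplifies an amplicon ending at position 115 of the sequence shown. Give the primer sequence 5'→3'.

The forward primer binds at positions 31–41; the product's 3' end on the top strand is position 115.
The reverse primer anneals to the top strand over positions 98–115, i.e. to AGTCCAGGTTCCGTGTCC.
Its sequence written 5'→3' is the reverse complement: GGACACGGAACCTGGACT.

5'-GGACACGGAACCTGGACT-3'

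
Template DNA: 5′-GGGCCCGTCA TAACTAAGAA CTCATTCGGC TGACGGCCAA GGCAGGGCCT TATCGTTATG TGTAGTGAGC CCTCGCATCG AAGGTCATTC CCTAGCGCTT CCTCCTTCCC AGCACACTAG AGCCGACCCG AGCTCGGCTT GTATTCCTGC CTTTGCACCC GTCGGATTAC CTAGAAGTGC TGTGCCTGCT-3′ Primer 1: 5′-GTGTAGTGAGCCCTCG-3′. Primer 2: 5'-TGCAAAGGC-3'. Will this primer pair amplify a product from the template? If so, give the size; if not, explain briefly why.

Primer 1 (GTGTAGTGAGCCCTCG) matches the top strand at positions 60–75; it acts as a forward primer.
Primer 2's reverse complement is GCCTTTGCA, matching the top strand at positions 149–157; it acts as a reverse primer.
The 3' ends face each other across positions 60–157, giving a 98 bp product.

Yes — a 98 bp product.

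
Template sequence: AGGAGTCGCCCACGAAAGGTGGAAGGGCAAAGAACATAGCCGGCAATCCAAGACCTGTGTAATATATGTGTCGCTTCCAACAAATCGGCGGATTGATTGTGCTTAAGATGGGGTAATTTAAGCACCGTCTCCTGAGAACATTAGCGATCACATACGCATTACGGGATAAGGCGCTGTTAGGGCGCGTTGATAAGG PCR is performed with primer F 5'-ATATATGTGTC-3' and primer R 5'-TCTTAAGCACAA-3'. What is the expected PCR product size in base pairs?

47 bp

The forward primer matches the template at positions 62–72.
Reverse complement of the reverse primer: TTGTGCTTAAGA. This occurs on the top strand at positions 97–108.
The product runs from position 62 to position 108, so its length is 108 − 62 + 1 = 47 bp.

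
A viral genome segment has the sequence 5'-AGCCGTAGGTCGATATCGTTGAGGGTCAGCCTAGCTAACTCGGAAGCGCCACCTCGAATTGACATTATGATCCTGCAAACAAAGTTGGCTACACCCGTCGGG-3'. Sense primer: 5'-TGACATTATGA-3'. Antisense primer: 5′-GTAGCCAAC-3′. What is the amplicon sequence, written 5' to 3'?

5'-TGACATTATGATCCTGCAAACAAAGTTGGCTAC-3'

Forward primer TGACATTATGA is found on the top strand at positions 60–70.
The reverse primer's reverse complement is GTTGGCTAC, which matches the template at positions 84–92.
The product is the template from position 60 through 92 (33 bp).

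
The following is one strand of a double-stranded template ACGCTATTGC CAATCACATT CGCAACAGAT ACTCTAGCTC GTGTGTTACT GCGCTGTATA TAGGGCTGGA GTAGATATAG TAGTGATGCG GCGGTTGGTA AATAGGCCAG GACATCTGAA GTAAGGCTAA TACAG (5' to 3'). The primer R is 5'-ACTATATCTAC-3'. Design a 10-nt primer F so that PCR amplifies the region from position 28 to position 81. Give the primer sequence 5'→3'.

5'-GATACTCTAG-3'

The reverse primer's reverse complement GTAGATATAGT matches the template at positions 71–81; the product starts at position 28.
The forward primer is identical to the top strand over positions 28–37: GATACTCTAG.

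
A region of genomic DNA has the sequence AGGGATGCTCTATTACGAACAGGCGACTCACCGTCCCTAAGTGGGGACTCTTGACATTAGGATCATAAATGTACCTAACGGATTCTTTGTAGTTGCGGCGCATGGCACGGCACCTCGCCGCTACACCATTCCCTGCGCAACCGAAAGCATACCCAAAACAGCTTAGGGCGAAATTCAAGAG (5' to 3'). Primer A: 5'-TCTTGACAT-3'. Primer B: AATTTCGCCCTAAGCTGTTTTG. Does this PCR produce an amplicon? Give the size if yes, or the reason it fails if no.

Yes — a 127 bp product.

Primer A (TCTTGACAT) matches the top strand at positions 49–57; it acts as a forward primer.
Primer B's reverse complement is CAAAACAGCTTAGGGCGAAATT, matching the top strand at positions 154–175; it acts as a reverse primer.
The 3' ends face each other across positions 49–175, giving a 127 bp product.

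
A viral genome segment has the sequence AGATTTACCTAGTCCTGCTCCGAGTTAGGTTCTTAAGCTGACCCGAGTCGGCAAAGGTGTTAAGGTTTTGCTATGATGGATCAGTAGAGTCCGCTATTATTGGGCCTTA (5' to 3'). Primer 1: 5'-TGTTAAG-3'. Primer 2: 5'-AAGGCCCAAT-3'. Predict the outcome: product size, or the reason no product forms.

Primer 1 (TGTTAAG) matches the top strand at positions 58–64; it acts as a forward primer.
Primer 2's reverse complement is ATTGGGCCTT, matching the top strand at positions 99–108; it acts as a reverse primer.
The 3' ends face each other across positions 58–108, giving a 51 bp product.

Yes — a 51 bp product.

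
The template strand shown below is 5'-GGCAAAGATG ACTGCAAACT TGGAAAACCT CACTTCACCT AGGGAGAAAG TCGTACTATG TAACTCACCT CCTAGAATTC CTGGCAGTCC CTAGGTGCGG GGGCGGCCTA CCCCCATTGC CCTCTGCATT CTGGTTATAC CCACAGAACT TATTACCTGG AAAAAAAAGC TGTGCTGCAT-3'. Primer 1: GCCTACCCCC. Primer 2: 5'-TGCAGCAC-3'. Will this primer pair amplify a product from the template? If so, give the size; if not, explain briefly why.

Primer 1 (GCCTACCCCC) matches the top strand at positions 106–115; it acts as a forward primer.
Primer 2's reverse complement is GTGCTGCA, matching the top strand at positions 172–179; it acts as a reverse primer.
The 3' ends face each other across positions 106–179, giving a 74 bp product.

Yes — a 74 bp product.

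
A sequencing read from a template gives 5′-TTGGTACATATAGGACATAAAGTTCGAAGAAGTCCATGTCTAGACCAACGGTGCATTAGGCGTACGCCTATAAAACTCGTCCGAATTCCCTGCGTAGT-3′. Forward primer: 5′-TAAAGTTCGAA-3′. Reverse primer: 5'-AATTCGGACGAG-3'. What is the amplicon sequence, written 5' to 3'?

5'-TAAAGTTCGAAGAAGTCCATGTCTAGACCAACGGTGCATTAGGCGTACGCCTATAAAACTCGTCCGAATT-3'

Forward primer TAAAGTTCGAA is found on the top strand at positions 18–28.
The reverse primer's reverse complement is CTCGTCCGAATT, which matches the template at positions 76–87.
The product is the template from position 18 through 87 (70 bp).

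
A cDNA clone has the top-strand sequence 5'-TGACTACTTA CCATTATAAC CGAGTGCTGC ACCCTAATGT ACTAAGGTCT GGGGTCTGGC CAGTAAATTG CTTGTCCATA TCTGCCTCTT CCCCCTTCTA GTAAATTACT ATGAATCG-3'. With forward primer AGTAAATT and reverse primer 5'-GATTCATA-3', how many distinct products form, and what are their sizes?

Two products: 56 bp, 18 bp

The forward primer AGTAAATT matches the top strand at positions 62–69, 100–107.
The reverse primer's reverse complement is TATGAATC, matching at positions 110–117.
Each forward site pairs with the reverse site to give a product ending at position 117: sizes 56, 18 bp.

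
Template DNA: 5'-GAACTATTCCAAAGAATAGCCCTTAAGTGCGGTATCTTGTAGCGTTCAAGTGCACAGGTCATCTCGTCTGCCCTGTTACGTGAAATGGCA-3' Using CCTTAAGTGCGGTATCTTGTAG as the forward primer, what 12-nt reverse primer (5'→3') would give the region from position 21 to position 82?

The product's 3' end on the top strand is position 82.
The reverse primer anneals to the top strand over positions 71–82, i.e. to CCCTGTTACGTG.
Its sequence written 5'→3' is the reverse complement: CACGTAACAGGG.

5'-CACGTAACAGGG-3'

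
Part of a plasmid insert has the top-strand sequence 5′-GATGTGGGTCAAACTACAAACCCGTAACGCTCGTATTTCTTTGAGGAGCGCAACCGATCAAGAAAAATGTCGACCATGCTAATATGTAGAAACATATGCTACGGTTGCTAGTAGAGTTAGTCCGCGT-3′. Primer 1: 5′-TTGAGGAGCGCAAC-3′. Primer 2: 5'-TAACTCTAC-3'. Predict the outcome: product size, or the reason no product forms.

Primer 1 (TTGAGGAGCGCAAC) matches the top strand at positions 41–54; it acts as a forward primer.
Primer 2's reverse complement is GTAGAGTTA, matching the top strand at positions 111–119; it acts as a reverse primer.
The 3' ends face each other across positions 41–119, giving a 79 bp product.

Yes — a 79 bp product.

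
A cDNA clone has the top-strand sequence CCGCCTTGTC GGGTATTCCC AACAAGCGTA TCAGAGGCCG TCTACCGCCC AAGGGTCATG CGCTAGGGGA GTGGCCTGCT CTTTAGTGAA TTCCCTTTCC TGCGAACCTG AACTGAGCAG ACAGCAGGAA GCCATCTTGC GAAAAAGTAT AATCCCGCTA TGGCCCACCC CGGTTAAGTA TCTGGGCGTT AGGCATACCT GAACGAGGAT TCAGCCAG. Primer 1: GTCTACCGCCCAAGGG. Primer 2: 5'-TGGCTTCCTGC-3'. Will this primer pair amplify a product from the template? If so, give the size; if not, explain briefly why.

Primer 1 (GTCTACCGCCCAAGGG) matches the top strand at positions 40–55; it acts as a forward primer.
Primer 2's reverse complement is GCAGGAAGCCA, matching the top strand at positions 124–134; it acts as a reverse primer.
The 3' ends face each other across positions 40–134, giving a 95 bp product.

Yes — a 95 bp product.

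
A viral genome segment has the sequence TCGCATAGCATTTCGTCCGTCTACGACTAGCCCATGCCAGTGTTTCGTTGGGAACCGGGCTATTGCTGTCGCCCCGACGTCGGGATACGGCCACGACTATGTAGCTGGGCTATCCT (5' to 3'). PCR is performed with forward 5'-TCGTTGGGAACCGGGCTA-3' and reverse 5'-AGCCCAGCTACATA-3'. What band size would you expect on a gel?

Scanning the template, TCGTTGGGAACCGGGCTA occurs at positions 45–62; this primer anneals to the bottom strand there with its 3' end pointing downstream.
Reverse complement of the reverse primer: TATGTAGCTGGGCT. This occurs on the top strand at positions 98–111.
The product runs from position 45 to position 111, so its length is 111 − 45 + 1 = 67 bp.

67 bp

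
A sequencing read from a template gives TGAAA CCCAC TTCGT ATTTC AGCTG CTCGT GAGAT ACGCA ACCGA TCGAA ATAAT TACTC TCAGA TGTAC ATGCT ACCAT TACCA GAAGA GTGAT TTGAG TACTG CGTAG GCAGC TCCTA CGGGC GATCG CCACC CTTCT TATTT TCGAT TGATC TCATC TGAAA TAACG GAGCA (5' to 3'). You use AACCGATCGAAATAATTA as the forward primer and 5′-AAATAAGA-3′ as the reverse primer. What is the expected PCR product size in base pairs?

106 bp

Forward primer AACCGATCGAAATAATTA is found on the top strand at positions 40–57.
The reverse primer's reverse complement is TCTTATTT, which matches the template at positions 138–145.
Product length = (reverse-primer end) − (forward-primer start) + 1 = 145 − 40 + 1 = 106 bp.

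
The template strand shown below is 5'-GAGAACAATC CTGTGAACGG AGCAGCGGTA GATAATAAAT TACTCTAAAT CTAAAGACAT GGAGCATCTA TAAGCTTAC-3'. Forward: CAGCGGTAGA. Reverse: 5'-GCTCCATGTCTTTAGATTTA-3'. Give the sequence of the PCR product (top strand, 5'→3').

Forward primer CAGCGGTAGA is found on the top strand at positions 23–32.
The reverse primer's reverse complement is TAAATCTAAAGACATGGAGC, which matches the template at positions 46–65.
The product is the template from position 23 through 65 (43 bp).

5'-CAGCGGTAGATAATAAATTACTCTAAATCTAAAGACATGGAGC-3'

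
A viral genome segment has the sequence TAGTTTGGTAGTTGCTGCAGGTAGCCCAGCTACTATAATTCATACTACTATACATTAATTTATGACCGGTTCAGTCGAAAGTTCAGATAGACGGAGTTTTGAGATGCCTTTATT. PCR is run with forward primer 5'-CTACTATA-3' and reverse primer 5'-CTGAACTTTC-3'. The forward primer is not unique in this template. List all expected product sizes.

57 bp, 42 bp

The forward primer CTACTATA matches the top strand at positions 30–37, 45–52.
The reverse primer's reverse complement is GAAAGTTCAG, matching at positions 77–86.
Each forward site pairs with the reverse site to give a product ending at position 86: sizes 57, 42 bp.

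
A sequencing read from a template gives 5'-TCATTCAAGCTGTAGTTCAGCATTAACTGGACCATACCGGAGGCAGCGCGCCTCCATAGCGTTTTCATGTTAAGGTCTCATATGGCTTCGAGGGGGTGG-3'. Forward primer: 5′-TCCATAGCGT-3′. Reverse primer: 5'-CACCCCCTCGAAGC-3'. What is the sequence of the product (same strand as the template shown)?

Forward primer TCCATAGCGT is found on the top strand at positions 53–62.
The reverse primer's reverse complement is GCTTCGAGGGGGTG, which matches the template at positions 85–98.
The product is the template from position 53 through 98 (46 bp).

5'-TCCATAGCGTTTTCATGTTAAGGTCTCATATGGCTTCGAGGGGGTG-3'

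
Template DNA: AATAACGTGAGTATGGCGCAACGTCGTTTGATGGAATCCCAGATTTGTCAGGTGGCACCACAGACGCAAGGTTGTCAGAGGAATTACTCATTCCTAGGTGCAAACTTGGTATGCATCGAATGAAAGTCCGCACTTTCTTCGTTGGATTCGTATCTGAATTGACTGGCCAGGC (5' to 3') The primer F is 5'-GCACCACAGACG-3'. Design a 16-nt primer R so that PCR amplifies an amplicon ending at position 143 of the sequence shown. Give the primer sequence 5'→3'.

5'-AACGAAGAAAGTGCGG-3'

The forward primer binds at positions 55–66; the product's 3' end on the top strand is position 143.
The reverse primer anneals to the top strand over positions 128–143, i.e. to CCGCACTTTCTTCGTT.
Its sequence written 5'→3' is the reverse complement: AACGAAGAAAGTGCGG.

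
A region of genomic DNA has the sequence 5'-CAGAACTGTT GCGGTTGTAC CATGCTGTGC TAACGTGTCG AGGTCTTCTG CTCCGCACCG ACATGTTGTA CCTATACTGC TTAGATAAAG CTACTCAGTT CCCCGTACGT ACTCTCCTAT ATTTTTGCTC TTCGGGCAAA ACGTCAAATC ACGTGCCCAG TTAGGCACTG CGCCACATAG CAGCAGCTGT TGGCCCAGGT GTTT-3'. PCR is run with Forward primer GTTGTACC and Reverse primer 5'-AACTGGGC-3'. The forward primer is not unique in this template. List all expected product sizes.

The forward primer GTTGTACC matches the top strand at positions 14–21, 65–72.
The reverse primer's reverse complement is GCCCAGTT, matching at positions 155–162.
Each forward site pairs with the reverse site to give a product ending at position 162: sizes 149, 98 bp.

149 bp, 98 bp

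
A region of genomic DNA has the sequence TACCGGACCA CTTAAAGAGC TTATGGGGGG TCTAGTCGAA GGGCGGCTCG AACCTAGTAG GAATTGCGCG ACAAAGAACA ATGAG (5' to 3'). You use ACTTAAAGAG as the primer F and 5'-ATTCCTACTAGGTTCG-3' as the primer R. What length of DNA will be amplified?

55 bp

Forward primer ACTTAAAGAG is found on the top strand at positions 10–19.
Taking the reverse complement of ATTCCTACTAGGTTCG gives CGAACCTAGTAGGAAT, found at positions 49–64 on the template; the primer anneals here to the top strand with its 3' end pointing upstream.
Product length = (reverse-primer end) − (forward-primer start) + 1 = 64 − 10 + 1 = 55 bp.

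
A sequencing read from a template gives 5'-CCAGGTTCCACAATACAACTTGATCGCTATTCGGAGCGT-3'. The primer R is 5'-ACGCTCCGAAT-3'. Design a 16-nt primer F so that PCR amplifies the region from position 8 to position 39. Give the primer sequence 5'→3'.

The reverse primer's reverse complement ATTCGGAGCGT matches the template at positions 29–39; the product starts at position 8.
The forward primer is identical to the top strand over positions 8–23: CCACAATACAACTTGA.

5'-CCACAATACAACTTGA-3'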